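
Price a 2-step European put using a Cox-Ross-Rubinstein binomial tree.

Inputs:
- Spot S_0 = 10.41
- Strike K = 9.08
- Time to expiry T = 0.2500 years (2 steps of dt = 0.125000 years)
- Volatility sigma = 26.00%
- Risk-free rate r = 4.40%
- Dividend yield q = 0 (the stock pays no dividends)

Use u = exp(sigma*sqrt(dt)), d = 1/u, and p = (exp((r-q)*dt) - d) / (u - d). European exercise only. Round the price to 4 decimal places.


Answer: Price = V(0,0) = 0.1005

Derivation:
dt = T/N = 0.125000
u = exp(sigma*sqrt(dt)) = 1.096281; d = 1/u = 0.912175
p = (exp((r-q)*dt) - d) / (u - d) = 0.506991
Discount per step: exp(-r*dt) = 0.994515
Stock lattice S(k, i) with i counting down-moves:
  k=0: S(0,0) = 10.4100
  k=1: S(1,0) = 11.4123; S(1,1) = 9.4957
  k=2: S(2,0) = 12.5111; S(2,1) = 10.4100; S(2,2) = 8.6618
Terminal payoffs V(N, i) = max(K - S_T, 0):
  V(2,0) = 0.000000; V(2,1) = 0.000000; V(2,2) = 0.418230
Backward induction: V(k, i) = exp(-r*dt) * [p * V(k+1, i) + (1-p) * V(k+1, i+1)].
  V(1,0) = exp(-r*dt) * [p*0.000000 + (1-p)*0.000000] = 0.000000
  V(1,1) = exp(-r*dt) * [p*0.000000 + (1-p)*0.418230] = 0.205060
  V(0,0) = exp(-r*dt) * [p*0.000000 + (1-p)*0.205060] = 0.100542


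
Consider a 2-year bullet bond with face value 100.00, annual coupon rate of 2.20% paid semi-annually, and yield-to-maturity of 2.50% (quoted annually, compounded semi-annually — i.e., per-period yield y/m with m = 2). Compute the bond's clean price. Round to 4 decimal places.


Answer: Price = 99.4183

Derivation:
Coupon per period c = face * coupon_rate / m = 1.100000
Periods per year m = 2; per-period yield y/m = 0.012500
Number of cashflows N = 4
Cashflows (t years, CF_t, discount factor 1/(1+y/m)^(m*t), PV):
  t = 0.5000: CF_t = 1.100000, DF = 0.987654, PV = 1.086420
  t = 1.0000: CF_t = 1.100000, DF = 0.975461, PV = 1.073007
  t = 1.5000: CF_t = 1.100000, DF = 0.963418, PV = 1.059760
  t = 2.0000: CF_t = 101.100000, DF = 0.951524, PV = 96.199104
Price P = sum_t PV_t = 99.418291


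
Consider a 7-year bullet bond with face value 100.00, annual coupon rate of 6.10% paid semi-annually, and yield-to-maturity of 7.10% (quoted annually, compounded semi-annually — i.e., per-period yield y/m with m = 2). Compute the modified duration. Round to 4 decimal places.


Answer: Modified duration = 5.5625

Derivation:
Coupon per period c = face * coupon_rate / m = 3.050000
Periods per year m = 2; per-period yield y/m = 0.035500
Number of cashflows N = 14
Cashflows (t years, CF_t, discount factor 1/(1+y/m)^(m*t), PV):
  t = 0.5000: CF_t = 3.050000, DF = 0.965717, PV = 2.945437
  t = 1.0000: CF_t = 3.050000, DF = 0.932609, PV = 2.844459
  t = 1.5000: CF_t = 3.050000, DF = 0.900637, PV = 2.746942
  t = 2.0000: CF_t = 3.050000, DF = 0.869760, PV = 2.652769
  t = 2.5000: CF_t = 3.050000, DF = 0.839942, PV = 2.561824
  t = 3.0000: CF_t = 3.050000, DF = 0.811147, PV = 2.473997
  t = 3.5000: CF_t = 3.050000, DF = 0.783338, PV = 2.389181
  t = 4.0000: CF_t = 3.050000, DF = 0.756483, PV = 2.307273
  t = 4.5000: CF_t = 3.050000, DF = 0.730549, PV = 2.228173
  t = 5.0000: CF_t = 3.050000, DF = 0.705503, PV = 2.151785
  t = 5.5000: CF_t = 3.050000, DF = 0.681316, PV = 2.078015
  t = 6.0000: CF_t = 3.050000, DF = 0.657959, PV = 2.006775
  t = 6.5000: CF_t = 3.050000, DF = 0.635402, PV = 1.937976
  t = 7.0000: CF_t = 103.050000, DF = 0.613619, PV = 63.233402
Price P = sum_t PV_t = 94.558009
First compute Macaulay numerator sum_t t * PV_t:
  t * PV_t at t = 0.5000: 1.472718
  t * PV_t at t = 1.0000: 2.844459
  t * PV_t at t = 1.5000: 4.120413
  t * PV_t at t = 2.0000: 5.305538
  t * PV_t at t = 2.5000: 6.404560
  t * PV_t at t = 3.0000: 7.421992
  t * PV_t at t = 3.5000: 8.362135
  t * PV_t at t = 4.0000: 9.229093
  t * PV_t at t = 4.5000: 10.026779
  t * PV_t at t = 5.0000: 10.758923
  t * PV_t at t = 5.5000: 11.429083
  t * PV_t at t = 6.0000: 12.040648
  t * PV_t at t = 6.5000: 12.596847
  t * PV_t at t = 7.0000: 442.633817
Macaulay duration D = 544.647005 / 94.558009 = 5.759925
Modified duration = D / (1 + y/m) = 5.759925 / (1 + 0.035500) = 5.562457


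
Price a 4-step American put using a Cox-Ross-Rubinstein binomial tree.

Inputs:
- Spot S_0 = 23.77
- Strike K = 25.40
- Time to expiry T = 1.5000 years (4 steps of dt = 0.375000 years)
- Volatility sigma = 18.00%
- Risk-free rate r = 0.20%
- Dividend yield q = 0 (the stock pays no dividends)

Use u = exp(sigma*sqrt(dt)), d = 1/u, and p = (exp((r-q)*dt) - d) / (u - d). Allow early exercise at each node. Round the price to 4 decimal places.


dt = T/N = 0.375000
u = exp(sigma*sqrt(dt)) = 1.116532; d = 1/u = 0.895631
p = (exp((r-q)*dt) - d) / (u - d) = 0.475868
Discount per step: exp(-r*dt) = 0.999250
Stock lattice S(k, i) with i counting down-moves:
  k=0: S(0,0) = 23.7700
  k=1: S(1,0) = 26.5400; S(1,1) = 21.2891
  k=2: S(2,0) = 29.6327; S(2,1) = 23.7700; S(2,2) = 19.0672
  k=3: S(3,0) = 33.0858; S(3,1) = 26.5400; S(3,2) = 21.2891; S(3,3) = 17.0772
  k=4: S(4,0) = 36.9414; S(4,1) = 29.6327; S(4,2) = 23.7700; S(4,3) = 19.0672; S(4,4) = 15.2948
Terminal payoffs V(N, i) = max(K - S_T, 0):
  V(4,0) = 0.000000; V(4,1) = 0.000000; V(4,2) = 1.630000; V(4,3) = 6.332788; V(4,4) = 10.105151
Backward induction: V(k, i) = exp(-r*dt) * [p * V(k+1, i) + (1-p) * V(k+1, i+1)]; then take max(V_cont, immediate exercise) for American.
  V(3,0) = exp(-r*dt) * [p*0.000000 + (1-p)*0.000000] = 0.000000; exercise = 0.000000; V(3,0) = max -> 0.000000
  V(3,1) = exp(-r*dt) * [p*0.000000 + (1-p)*1.630000] = 0.853695; exercise = 0.000000; V(3,1) = max -> 0.853695
  V(3,2) = exp(-r*dt) * [p*1.630000 + (1-p)*6.332788] = 4.091814; exercise = 4.110857; V(3,2) = max -> 4.110857
  V(3,3) = exp(-r*dt) * [p*6.332788 + (1-p)*10.105151] = 8.303775; exercise = 8.322818; V(3,3) = max -> 8.322818
  V(2,0) = exp(-r*dt) * [p*0.000000 + (1-p)*0.853695] = 0.447114; exercise = 0.000000; V(2,0) = max -> 0.447114
  V(2,1) = exp(-r*dt) * [p*0.853695 + (1-p)*4.110857] = 2.558959; exercise = 1.630000; V(2,1) = max -> 2.558959
  V(2,2) = exp(-r*dt) * [p*4.110857 + (1-p)*8.322818] = 6.313745; exercise = 6.332788; V(2,2) = max -> 6.332788
  V(1,0) = exp(-r*dt) * [p*0.447114 + (1-p)*2.558959] = 1.552835; exercise = 0.000000; V(1,0) = max -> 1.552835
  V(1,1) = exp(-r*dt) * [p*2.558959 + (1-p)*6.332788] = 4.533544; exercise = 4.110857; V(1,1) = max -> 4.533544
  V(0,0) = exp(-r*dt) * [p*1.552835 + (1-p)*4.533544] = 3.112786; exercise = 1.630000; V(0,0) = max -> 3.112786

Answer: Price = V(0,0) = 3.1128


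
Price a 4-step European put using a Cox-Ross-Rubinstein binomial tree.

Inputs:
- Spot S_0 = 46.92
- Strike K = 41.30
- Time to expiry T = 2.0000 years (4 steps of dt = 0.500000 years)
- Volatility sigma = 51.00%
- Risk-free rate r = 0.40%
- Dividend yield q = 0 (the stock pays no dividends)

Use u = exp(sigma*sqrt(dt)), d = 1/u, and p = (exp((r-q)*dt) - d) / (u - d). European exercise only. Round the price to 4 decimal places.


Answer: Price = V(0,0) = 9.6659

Derivation:
dt = T/N = 0.500000
u = exp(sigma*sqrt(dt)) = 1.434225; d = 1/u = 0.697241
p = (exp((r-q)*dt) - d) / (u - d) = 0.413525
Discount per step: exp(-r*dt) = 0.998002
Stock lattice S(k, i) with i counting down-moves:
  k=0: S(0,0) = 46.9200
  k=1: S(1,0) = 67.2938; S(1,1) = 32.7145
  k=2: S(2,0) = 96.5145; S(2,1) = 46.9200; S(2,2) = 22.8099
  k=3: S(3,0) = 138.4234; S(3,1) = 67.2938; S(3,2) = 32.7145; S(3,3) = 15.9040
  k=4: S(4,0) = 198.5303; S(4,1) = 96.5145; S(4,2) = 46.9200; S(4,3) = 22.8099; S(4,4) = 11.0889
Terminal payoffs V(N, i) = max(K - S_T, 0):
  V(4,0) = 0.000000; V(4,1) = 0.000000; V(4,2) = 0.000000; V(4,3) = 18.490090; V(4,4) = 30.211082
Backward induction: V(k, i) = exp(-r*dt) * [p * V(k+1, i) + (1-p) * V(k+1, i+1)].
  V(3,0) = exp(-r*dt) * [p*0.000000 + (1-p)*0.000000] = 0.000000
  V(3,1) = exp(-r*dt) * [p*0.000000 + (1-p)*0.000000] = 0.000000
  V(3,2) = exp(-r*dt) * [p*0.000000 + (1-p)*18.490090] = 10.822311
  V(3,3) = exp(-r*dt) * [p*18.490090 + (1-p)*30.211082] = 25.313483
  V(2,0) = exp(-r*dt) * [p*0.000000 + (1-p)*0.000000] = 0.000000
  V(2,1) = exp(-r*dt) * [p*0.000000 + (1-p)*10.822311] = 6.334335
  V(2,2) = exp(-r*dt) * [p*10.822311 + (1-p)*25.313483] = 19.282419
  V(1,0) = exp(-r*dt) * [p*0.000000 + (1-p)*6.334335] = 3.707507
  V(1,1) = exp(-r*dt) * [p*6.334335 + (1-p)*19.282419] = 13.900236
  V(0,0) = exp(-r*dt) * [p*3.707507 + (1-p)*13.900236] = 9.665938


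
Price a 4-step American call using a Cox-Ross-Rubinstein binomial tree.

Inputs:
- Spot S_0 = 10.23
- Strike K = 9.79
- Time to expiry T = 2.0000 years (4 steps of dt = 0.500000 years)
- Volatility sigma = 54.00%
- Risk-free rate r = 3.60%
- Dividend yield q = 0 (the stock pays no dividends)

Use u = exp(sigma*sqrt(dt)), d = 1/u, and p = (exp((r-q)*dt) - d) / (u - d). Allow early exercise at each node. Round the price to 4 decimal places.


Answer: Price = V(0,0) = 3.3631

Derivation:
dt = T/N = 0.500000
u = exp(sigma*sqrt(dt)) = 1.464974; d = 1/u = 0.682606
p = (exp((r-q)*dt) - d) / (u - d) = 0.428899
Discount per step: exp(-r*dt) = 0.982161
Stock lattice S(k, i) with i counting down-moves:
  k=0: S(0,0) = 10.2300
  k=1: S(1,0) = 14.9867; S(1,1) = 6.9831
  k=2: S(2,0) = 21.9551; S(2,1) = 10.2300; S(2,2) = 4.7667
  k=3: S(3,0) = 32.1637; S(3,1) = 14.9867; S(3,2) = 6.9831; S(3,3) = 3.2538
  k=4: S(4,0) = 47.1189; S(4,1) = 21.9551; S(4,2) = 10.2300; S(4,3) = 4.7667; S(4,4) = 2.2210
Terminal payoffs V(N, i) = max(S_T - K, 0):
  V(4,0) = 37.328949; V(4,1) = 12.165110; V(4,2) = 0.440000; V(4,3) = 0.000000; V(4,4) = 0.000000
Backward induction: V(k, i) = exp(-r*dt) * [p * V(k+1, i) + (1-p) * V(k+1, i+1)]; then take max(V_cont, immediate exercise) for American.
  V(3,0) = exp(-r*dt) * [p*37.328949 + (1-p)*12.165110] = 22.548314; exercise = 22.373670; V(3,0) = max -> 22.548314
  V(3,1) = exp(-r*dt) * [p*12.165110 + (1-p)*0.440000] = 5.371330; exercise = 5.196687; V(3,1) = max -> 5.371330
  V(3,2) = exp(-r*dt) * [p*0.440000 + (1-p)*0.000000] = 0.185349; exercise = 0.000000; V(3,2) = max -> 0.185349
  V(3,3) = exp(-r*dt) * [p*0.000000 + (1-p)*0.000000] = 0.000000; exercise = 0.000000; V(3,3) = max -> 0.000000
  V(2,0) = exp(-r*dt) * [p*22.548314 + (1-p)*5.371330] = 12.511281; exercise = 12.165110; V(2,0) = max -> 12.511281
  V(2,1) = exp(-r*dt) * [p*5.371330 + (1-p)*0.185349] = 2.366627; exercise = 0.440000; V(2,1) = max -> 2.366627
  V(2,2) = exp(-r*dt) * [p*0.185349 + (1-p)*0.000000] = 0.078078; exercise = 0.000000; V(2,2) = max -> 0.078078
  V(1,0) = exp(-r*dt) * [p*12.511281 + (1-p)*2.366627] = 6.597824; exercise = 5.196687; V(1,0) = max -> 6.597824
  V(1,1) = exp(-r*dt) * [p*2.366627 + (1-p)*0.078078] = 1.040732; exercise = 0.000000; V(1,1) = max -> 1.040732
  V(0,0) = exp(-r*dt) * [p*6.597824 + (1-p)*1.040732] = 3.363080; exercise = 0.440000; V(0,0) = max -> 3.363080


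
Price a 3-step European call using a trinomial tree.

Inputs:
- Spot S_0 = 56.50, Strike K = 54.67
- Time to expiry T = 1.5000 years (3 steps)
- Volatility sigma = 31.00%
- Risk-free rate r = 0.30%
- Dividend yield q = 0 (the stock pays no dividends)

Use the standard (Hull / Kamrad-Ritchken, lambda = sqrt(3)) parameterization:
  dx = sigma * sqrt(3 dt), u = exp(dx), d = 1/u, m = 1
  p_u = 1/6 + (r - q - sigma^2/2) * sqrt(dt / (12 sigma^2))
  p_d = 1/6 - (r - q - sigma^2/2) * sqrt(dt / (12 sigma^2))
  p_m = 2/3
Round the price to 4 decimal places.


dt = T/N = 0.500000; dx = sigma*sqrt(3*dt) = 0.379671
u = exp(dx) = 1.461803; d = 1/u = 0.684086
p_u = 0.137003, p_m = 0.666667, p_d = 0.196331
Discount per step: exp(-r*dt) = 0.998501
Stock lattice S(k, j) with j the centered position index:
  k=0: S(0,+0) = 56.5000
  k=1: S(1,-1) = 38.6509; S(1,+0) = 56.5000; S(1,+1) = 82.5919
  k=2: S(2,-2) = 26.4406; S(2,-1) = 38.6509; S(2,+0) = 56.5000; S(2,+1) = 82.5919; S(2,+2) = 120.7331
  k=3: S(3,-3) = 18.0876; S(3,-2) = 26.4406; S(3,-1) = 38.6509; S(3,+0) = 56.5000; S(3,+1) = 82.5919; S(3,+2) = 120.7331; S(3,+3) = 176.4881
Terminal payoffs V(N, j) = max(S_T - K, 0):
  V(3,-3) = 0.000000; V(3,-2) = 0.000000; V(3,-1) = 0.000000; V(3,+0) = 1.830000; V(3,+1) = 27.921895; V(3,+2) = 66.063116; V(3,+3) = 121.818085
Backward induction: V(k, j) = exp(-r*dt) * [p_u * V(k+1, j+1) + p_m * V(k+1, j) + p_d * V(k+1, j-1)]
  V(2,-2) = exp(-r*dt) * [p_u*0.000000 + p_m*0.000000 + p_d*0.000000] = 0.000000
  V(2,-1) = exp(-r*dt) * [p_u*1.830000 + p_m*0.000000 + p_d*0.000000] = 0.250339
  V(2,+0) = exp(-r*dt) * [p_u*27.921895 + p_m*1.830000 + p_d*0.000000] = 5.037816
  V(2,+1) = exp(-r*dt) * [p_u*66.063116 + p_m*27.921895 + p_d*1.830000] = 27.982709
  V(2,+2) = exp(-r*dt) * [p_u*121.818085 + p_m*66.063116 + p_d*27.921895] = 66.114173
  V(1,-1) = exp(-r*dt) * [p_u*5.037816 + p_m*0.250339 + p_d*0.000000] = 0.855803
  V(1,+0) = exp(-r*dt) * [p_u*27.982709 + p_m*5.037816 + p_d*0.250339] = 7.230549
  V(1,+1) = exp(-r*dt) * [p_u*66.114173 + p_m*27.982709 + p_d*5.037816] = 28.659024
  V(0,+0) = exp(-r*dt) * [p_u*28.659024 + p_m*7.230549 + p_d*0.855803] = 8.901391

Answer: Price = V(0,0) = 8.9014


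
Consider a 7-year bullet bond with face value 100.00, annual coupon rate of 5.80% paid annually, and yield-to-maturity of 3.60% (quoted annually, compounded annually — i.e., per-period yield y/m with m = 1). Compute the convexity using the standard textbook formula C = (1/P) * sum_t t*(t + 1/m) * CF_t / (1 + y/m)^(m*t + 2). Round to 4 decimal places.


Coupon per period c = face * coupon_rate / m = 5.800000
Periods per year m = 1; per-period yield y/m = 0.036000
Number of cashflows N = 7
Cashflows (t years, CF_t, discount factor 1/(1+y/m)^(m*t), PV):
  t = 1.0000: CF_t = 5.800000, DF = 0.965251, PV = 5.598456
  t = 2.0000: CF_t = 5.800000, DF = 0.931709, PV = 5.403915
  t = 3.0000: CF_t = 5.800000, DF = 0.899333, PV = 5.216134
  t = 4.0000: CF_t = 5.800000, DF = 0.868082, PV = 5.034878
  t = 5.0000: CF_t = 5.800000, DF = 0.837917, PV = 4.859921
  t = 6.0000: CF_t = 5.800000, DF = 0.808801, PV = 4.691044
  t = 7.0000: CF_t = 105.800000, DF = 0.780696, PV = 82.597591
Price P = sum_t PV_t = 113.401938
Convexity numerator sum_t t*(t + 1/m) * CF_t / (1+y/m)^(m*t + 2):
  t = 1.0000: term = 10.432268
  t = 2.0000: term = 30.209269
  t = 3.0000: term = 58.319053
  t = 4.0000: term = 93.820870
  t = 5.0000: term = 135.841028
  t = 6.0000: term = 183.568957
  t = 7.0000: term = 4309.589417
Convexity = (1/P) * sum = 4821.780862 / 113.401938 = 42.519387

Answer: Convexity = 42.5194


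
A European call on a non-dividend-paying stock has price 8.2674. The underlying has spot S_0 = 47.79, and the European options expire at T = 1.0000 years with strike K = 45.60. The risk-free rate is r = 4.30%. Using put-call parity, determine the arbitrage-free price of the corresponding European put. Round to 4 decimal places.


Answer: Put price = 4.1582

Derivation:
Put-call parity: C - P = S_0 * exp(-qT) - K * exp(-rT).
S_0 * exp(-qT) = 47.7900 * 1.00000000 = 47.79000000
K * exp(-rT) = 45.6000 * 0.95791139 = 43.68075939
P = C - S*exp(-qT) + K*exp(-rT)
P = 8.2674 - 47.79000000 + 43.68075939 = 4.1582


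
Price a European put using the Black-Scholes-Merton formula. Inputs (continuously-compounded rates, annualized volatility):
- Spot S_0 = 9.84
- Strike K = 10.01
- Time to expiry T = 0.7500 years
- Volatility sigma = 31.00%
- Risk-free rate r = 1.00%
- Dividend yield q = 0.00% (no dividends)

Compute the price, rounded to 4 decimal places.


Answer: Price = 1.1041

Derivation:
d1 = (ln(S/K) + (r - q + 0.5*sigma^2) * T) / (sigma * sqrt(T)) = 0.09836789
d2 = d1 - sigma * sqrt(T) = -0.17009999
exp(-rT) = 0.99252805; exp(-qT) = 1.00000000
P = K * exp(-rT) * N(-d2) - S_0 * exp(-qT) * N(-d1)
N(-d1) = 0.46082009; N(-d2) = 0.56753425
P = 10.0100 * 0.99252805 * 0.56753425 - 9.8400 * 1.00000000 * 0.46082009 = 1.1041


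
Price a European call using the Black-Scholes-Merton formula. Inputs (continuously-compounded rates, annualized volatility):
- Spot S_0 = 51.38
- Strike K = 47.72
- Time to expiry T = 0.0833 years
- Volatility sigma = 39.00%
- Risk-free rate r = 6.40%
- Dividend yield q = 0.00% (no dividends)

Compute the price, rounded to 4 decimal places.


Answer: Price = 4.7020

Derivation:
d1 = (ln(S/K) + (r - q + 0.5*sigma^2) * T) / (sigma * sqrt(T)) = 0.76016315
d2 = d1 - sigma * sqrt(T) = 0.64760236
exp(-rT) = 0.99468299; exp(-qT) = 1.00000000
C = S_0 * exp(-qT) * N(d1) - K * exp(-rT) * N(d2)
N(d1) = 0.77642146; N(d2) = 0.74137892
C = 51.3800 * 1.00000000 * 0.77642146 - 47.7200 * 0.99468299 * 0.74137892 = 4.7020


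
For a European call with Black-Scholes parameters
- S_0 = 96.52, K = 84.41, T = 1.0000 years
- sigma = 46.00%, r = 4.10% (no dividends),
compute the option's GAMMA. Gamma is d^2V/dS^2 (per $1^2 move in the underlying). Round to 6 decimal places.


Answer: Gamma = 0.007457

Derivation:
d1 = 0.6105747017; d2 = 0.1505747017
phi(d1) = 0.3310985326; exp(-qT) = 1.0000000000; exp(-rT) = 0.9598291299
Gamma = exp(-qT) * phi(d1) / (S * sigma * sqrt(T)) = 1.0000000000 * 0.3310985326 / (96.5200 * 0.4600 * 1.0000000000) = 0.007457


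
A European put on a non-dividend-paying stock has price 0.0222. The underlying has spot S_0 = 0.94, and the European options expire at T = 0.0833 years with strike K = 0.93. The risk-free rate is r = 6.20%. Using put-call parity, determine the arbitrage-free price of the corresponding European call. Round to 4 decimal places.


Put-call parity: C - P = S_0 * exp(-qT) - K * exp(-rT).
S_0 * exp(-qT) = 0.9400 * 1.00000000 = 0.94000000
K * exp(-rT) = 0.9300 * 0.99484871 = 0.92520930
C = P + S*exp(-qT) - K*exp(-rT)
C = 0.0222 + 0.94000000 - 0.92520930 = 0.0370

Answer: Call price = 0.0370


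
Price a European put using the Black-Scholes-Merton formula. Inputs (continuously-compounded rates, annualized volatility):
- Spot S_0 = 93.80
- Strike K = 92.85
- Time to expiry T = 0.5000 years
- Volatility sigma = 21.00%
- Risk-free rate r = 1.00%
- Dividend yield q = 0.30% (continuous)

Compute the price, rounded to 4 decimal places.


Answer: Price = 4.8927

Derivation:
d1 = (ln(S/K) + (r - q + 0.5*sigma^2) * T) / (sigma * sqrt(T)) = 0.16636922
d2 = d1 - sigma * sqrt(T) = 0.01787679
exp(-rT) = 0.99501248; exp(-qT) = 0.99850112
P = K * exp(-rT) * N(-d2) - S_0 * exp(-qT) * N(-d1)
N(-d1) = 0.43393320; N(-d2) = 0.49286857
P = 92.8500 * 0.99501248 * 0.49286857 - 93.8000 * 0.99850112 * 0.43393320 = 4.8927


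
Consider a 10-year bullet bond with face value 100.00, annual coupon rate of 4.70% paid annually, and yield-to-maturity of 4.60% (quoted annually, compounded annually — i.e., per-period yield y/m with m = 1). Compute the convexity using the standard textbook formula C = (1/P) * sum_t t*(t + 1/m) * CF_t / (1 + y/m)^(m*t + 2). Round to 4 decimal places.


Coupon per period c = face * coupon_rate / m = 4.700000
Periods per year m = 1; per-period yield y/m = 0.046000
Number of cashflows N = 10
Cashflows (t years, CF_t, discount factor 1/(1+y/m)^(m*t), PV):
  t = 1.0000: CF_t = 4.700000, DF = 0.956023, PV = 4.493308
  t = 2.0000: CF_t = 4.700000, DF = 0.913980, PV = 4.295705
  t = 3.0000: CF_t = 4.700000, DF = 0.873786, PV = 4.106793
  t = 4.0000: CF_t = 4.700000, DF = 0.835359, PV = 3.926188
  t = 5.0000: CF_t = 4.700000, DF = 0.798623, PV = 3.753526
  t = 6.0000: CF_t = 4.700000, DF = 0.763501, PV = 3.588457
  t = 7.0000: CF_t = 4.700000, DF = 0.729925, PV = 3.430647
  t = 8.0000: CF_t = 4.700000, DF = 0.697825, PV = 3.279777
  t = 9.0000: CF_t = 4.700000, DF = 0.667137, PV = 3.135543
  t = 10.0000: CF_t = 104.700000, DF = 0.637798, PV = 66.777451
Price P = sum_t PV_t = 100.787396
Convexity numerator sum_t t*(t + 1/m) * CF_t / (1+y/m)^(m*t + 2):
  t = 1.0000: term = 8.213586
  t = 2.0000: term = 23.557130
  t = 3.0000: term = 45.042313
  t = 4.0000: term = 71.769141
  t = 5.0000: term = 102.919418
  t = 6.0000: term = 137.750655
  t = 7.0000: term = 175.590382
  t = 8.0000: term = 215.830844
  t = 9.0000: term = 257.924049
  t = 10.0000: term = 6713.657047
Convexity = (1/P) * sum = 7752.254563 / 100.787396 = 76.916905

Answer: Convexity = 76.9169


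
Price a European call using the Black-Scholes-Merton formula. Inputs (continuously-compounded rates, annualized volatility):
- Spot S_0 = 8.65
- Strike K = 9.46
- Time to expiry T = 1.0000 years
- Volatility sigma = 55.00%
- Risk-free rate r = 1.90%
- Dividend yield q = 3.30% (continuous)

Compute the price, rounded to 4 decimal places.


d1 = (ln(S/K) + (r - q + 0.5*sigma^2) * T) / (sigma * sqrt(T)) = 0.08679443
d2 = d1 - sigma * sqrt(T) = -0.46320557
exp(-rT) = 0.98117936; exp(-qT) = 0.96753856
C = S_0 * exp(-qT) * N(d1) - K * exp(-rT) * N(d2)
N(d1) = 0.53458254; N(d2) = 0.32160851
C = 8.6500 * 0.96753856 * 0.53458254 - 9.4600 * 0.98117936 * 0.32160851 = 1.4889

Answer: Price = 1.4889


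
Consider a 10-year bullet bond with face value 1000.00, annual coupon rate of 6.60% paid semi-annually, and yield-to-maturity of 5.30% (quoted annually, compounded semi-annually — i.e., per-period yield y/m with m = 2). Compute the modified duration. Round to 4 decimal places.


Coupon per period c = face * coupon_rate / m = 33.000000
Periods per year m = 2; per-period yield y/m = 0.026500
Number of cashflows N = 20
Cashflows (t years, CF_t, discount factor 1/(1+y/m)^(m*t), PV):
  t = 0.5000: CF_t = 33.000000, DF = 0.974184, PV = 32.148076
  t = 1.0000: CF_t = 33.000000, DF = 0.949035, PV = 31.318145
  t = 1.5000: CF_t = 33.000000, DF = 0.924535, PV = 30.509640
  t = 2.0000: CF_t = 33.000000, DF = 0.900667, PV = 29.722007
  t = 2.5000: CF_t = 33.000000, DF = 0.877415, PV = 28.954707
  t = 3.0000: CF_t = 33.000000, DF = 0.854764, PV = 28.207216
  t = 3.5000: CF_t = 33.000000, DF = 0.832698, PV = 27.479022
  t = 4.0000: CF_t = 33.000000, DF = 0.811201, PV = 26.769626
  t = 4.5000: CF_t = 33.000000, DF = 0.790259, PV = 26.078545
  t = 5.0000: CF_t = 33.000000, DF = 0.769858, PV = 25.405304
  t = 5.5000: CF_t = 33.000000, DF = 0.749983, PV = 24.749444
  t = 6.0000: CF_t = 33.000000, DF = 0.730622, PV = 24.110515
  t = 6.5000: CF_t = 33.000000, DF = 0.711760, PV = 23.488081
  t = 7.0000: CF_t = 33.000000, DF = 0.693385, PV = 22.881716
  t = 7.5000: CF_t = 33.000000, DF = 0.675485, PV = 22.291004
  t = 8.0000: CF_t = 33.000000, DF = 0.658047, PV = 21.715542
  t = 8.5000: CF_t = 33.000000, DF = 0.641059, PV = 21.154937
  t = 9.0000: CF_t = 33.000000, DF = 0.624509, PV = 20.608803
  t = 9.5000: CF_t = 33.000000, DF = 0.608387, PV = 20.076769
  t = 10.0000: CF_t = 1033.000000, DF = 0.592681, PV = 612.239361
Price P = sum_t PV_t = 1099.908460
First compute Macaulay numerator sum_t t * PV_t:
  t * PV_t at t = 0.5000: 16.074038
  t * PV_t at t = 1.0000: 31.318145
  t * PV_t at t = 1.5000: 45.764460
  t * PV_t at t = 2.0000: 59.444013
  t * PV_t at t = 2.5000: 72.386767
  t * PV_t at t = 3.0000: 84.621647
  t * PV_t at t = 3.5000: 96.176575
  t * PV_t at t = 4.0000: 107.078506
  t * PV_t at t = 4.5000: 117.353452
  t * PV_t at t = 5.0000: 127.026522
  t * PV_t at t = 5.5000: 136.121943
  t * PV_t at t = 6.0000: 144.663093
  t * PV_t at t = 6.5000: 152.672529
  t * PV_t at t = 7.0000: 160.172011
  t * PV_t at t = 7.5000: 167.182532
  t * PV_t at t = 8.0000: 173.724339
  t * PV_t at t = 8.5000: 179.816961
  t * PV_t at t = 9.0000: 185.479229
  t * PV_t at t = 9.5000: 190.729304
  t * PV_t at t = 10.0000: 6122.393615
Macaulay duration D = 8370.199679 / 1099.908460 = 7.609906
Modified duration = D / (1 + y/m) = 7.609906 / (1 + 0.026500) = 7.413449

Answer: Modified duration = 7.4134


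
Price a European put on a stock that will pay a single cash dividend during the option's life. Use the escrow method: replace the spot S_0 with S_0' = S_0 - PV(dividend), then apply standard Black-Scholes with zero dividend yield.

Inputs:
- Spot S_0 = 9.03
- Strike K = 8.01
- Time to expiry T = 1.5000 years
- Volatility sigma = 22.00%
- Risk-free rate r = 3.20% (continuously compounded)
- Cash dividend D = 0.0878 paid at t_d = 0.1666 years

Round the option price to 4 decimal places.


PV(D) = D * exp(-r * t_d) = 0.0878 * 0.99468299 = 0.08733317
S_0' = S_0 - PV(D) = 9.0300 - 0.08733317 = 8.94266683
d1 = (ln(S_0'/K) + (r + sigma^2/2)*T) / (sigma*sqrt(T)) = 0.72164598
d2 = d1 - sigma*sqrt(T) = 0.45220211
exp(-rT) = 0.95313379
N(-d1) = 0.23525608; N(-d2) = 0.32556169
P = K * exp(-rT) * N(-d2) - S_0' * N(-d1) = 8.0100 * 0.95313379 * 0.32556169 - 8.94266683 * 0.23525608 = 0.3817

Answer: Price = 0.3817


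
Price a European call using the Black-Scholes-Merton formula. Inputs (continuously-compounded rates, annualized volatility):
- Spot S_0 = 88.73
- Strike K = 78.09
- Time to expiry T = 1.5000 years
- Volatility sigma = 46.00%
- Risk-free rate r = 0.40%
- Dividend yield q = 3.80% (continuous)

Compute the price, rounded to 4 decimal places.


d1 = (ln(S/K) + (r - q + 0.5*sigma^2) * T) / (sigma * sqrt(T)) = 0.41789723
d2 = d1 - sigma * sqrt(T) = -0.14548541
exp(-rT) = 0.99401796; exp(-qT) = 0.94459407
C = S_0 * exp(-qT) * N(d1) - K * exp(-rT) * N(d2)
N(d1) = 0.66198887; N(d2) = 0.44216382
C = 88.7300 * 0.94459407 * 0.66198887 - 78.0900 * 0.99401796 * 0.44216382 = 21.1618

Answer: Price = 21.1618


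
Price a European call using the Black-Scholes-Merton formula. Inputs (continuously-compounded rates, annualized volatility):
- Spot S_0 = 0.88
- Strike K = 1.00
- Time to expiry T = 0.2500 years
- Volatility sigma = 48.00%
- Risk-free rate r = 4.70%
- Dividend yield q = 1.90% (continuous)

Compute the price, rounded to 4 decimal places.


Answer: Price = 0.0438

Derivation:
d1 = (ln(S/K) + (r - q + 0.5*sigma^2) * T) / (sigma * sqrt(T)) = -0.38347238
d2 = d1 - sigma * sqrt(T) = -0.62347238
exp(-rT) = 0.98831876; exp(-qT) = 0.99526126
C = S_0 * exp(-qT) * N(d1) - K * exp(-rT) * N(d2)
N(d1) = 0.35068477; N(d2) = 0.26648707
C = 0.8800 * 0.99526126 * 0.35068477 - 1.0000 * 0.98831876 * 0.26648707 = 0.0438


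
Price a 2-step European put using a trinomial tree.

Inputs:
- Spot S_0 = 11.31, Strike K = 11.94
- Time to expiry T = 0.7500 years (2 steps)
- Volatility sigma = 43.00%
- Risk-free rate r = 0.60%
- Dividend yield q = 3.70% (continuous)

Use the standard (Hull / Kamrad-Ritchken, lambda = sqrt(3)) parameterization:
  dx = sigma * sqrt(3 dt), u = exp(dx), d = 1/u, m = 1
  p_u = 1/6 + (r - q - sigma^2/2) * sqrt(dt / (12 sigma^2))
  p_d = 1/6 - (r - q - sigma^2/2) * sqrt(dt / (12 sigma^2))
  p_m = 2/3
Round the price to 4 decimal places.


dt = T/N = 0.375000; dx = sigma*sqrt(3*dt) = 0.456084
u = exp(dx) = 1.577883; d = 1/u = 0.633761
p_u = 0.115915, p_m = 0.666667, p_d = 0.217418
Discount per step: exp(-r*dt) = 0.997753
Stock lattice S(k, j) with j the centered position index:
  k=0: S(0,+0) = 11.3100
  k=1: S(1,-1) = 7.1678; S(1,+0) = 11.3100; S(1,+1) = 17.8459
  k=2: S(2,-2) = 4.5427; S(2,-1) = 7.1678; S(2,+0) = 11.3100; S(2,+1) = 17.8459; S(2,+2) = 28.1587
Terminal payoffs V(N, j) = max(K - S_T, 0):
  V(2,-2) = 7.397309; V(2,-1) = 4.772167; V(2,+0) = 0.630000; V(2,+1) = 0.000000; V(2,+2) = 0.000000
Backward induction: V(k, j) = exp(-r*dt) * [p_u * V(k+1, j+1) + p_m * V(k+1, j) + p_d * V(k+1, j-1)]
  V(1,-1) = exp(-r*dt) * [p_u*0.630000 + p_m*4.772167 + p_d*7.397309] = 4.851850
  V(1,+0) = exp(-r*dt) * [p_u*0.000000 + p_m*0.630000 + p_d*4.772167] = 1.454279
  V(1,+1) = exp(-r*dt) * [p_u*0.000000 + p_m*0.000000 + p_d*0.630000] = 0.136666
  V(0,+0) = exp(-r*dt) * [p_u*0.136666 + p_m*1.454279 + p_d*4.851850] = 2.035655

Answer: Price = V(0,0) = 2.0357


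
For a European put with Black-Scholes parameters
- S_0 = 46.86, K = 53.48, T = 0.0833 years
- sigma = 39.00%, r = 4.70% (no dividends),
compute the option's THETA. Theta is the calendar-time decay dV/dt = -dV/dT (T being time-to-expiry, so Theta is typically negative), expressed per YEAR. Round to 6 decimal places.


Answer: Theta = -4.813687

Derivation:
d1 = -1.0829104976; d2 = -1.1954712812
phi(d1) = 0.2219537824; exp(-qT) = 1.0000000000; exp(-rT) = 0.9960925540
Theta = -S*exp(-qT)*phi(d1)*sigma/(2*sqrt(T)) + r*K*exp(-rT)*N(-d2) - q*S*exp(-qT)*N(-d1)
N(-d1) = 0.8605759240; N(-d2) = 0.8840485248; sqrt(T) = 0.2886173938
Term 1 = -46.8600 * 1.0000000000 * 0.2219537824 * 0.3900 / (2 * 0.2886173938) = -7.0271131297
Term 2 = 0.0470 * 53.4800 * 0.9960925540 * 0.8840485248 = 2.2134262390
Term 3 = 0 (no dividend yield, q = 0)
Theta = -7.0271131297 + (2.2134262390) + (0.0000000000) = -4.813687


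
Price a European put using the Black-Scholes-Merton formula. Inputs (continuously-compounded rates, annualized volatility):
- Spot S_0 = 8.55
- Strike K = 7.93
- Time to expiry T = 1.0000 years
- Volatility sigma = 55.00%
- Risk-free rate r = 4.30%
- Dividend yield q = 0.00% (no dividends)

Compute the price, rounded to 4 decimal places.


d1 = (ln(S/K) + (r - q + 0.5*sigma^2) * T) / (sigma * sqrt(T)) = 0.49005136
d2 = d1 - sigma * sqrt(T) = -0.05994864
exp(-rT) = 0.95791139; exp(-qT) = 1.00000000
P = K * exp(-rT) * N(-d2) - S_0 * exp(-qT) * N(-d1)
N(-d1) = 0.31204878; N(-d2) = 0.52390173
P = 7.9300 * 0.95791139 * 0.52390173 - 8.5500 * 1.00000000 * 0.31204878 = 1.3117

Answer: Price = 1.3117


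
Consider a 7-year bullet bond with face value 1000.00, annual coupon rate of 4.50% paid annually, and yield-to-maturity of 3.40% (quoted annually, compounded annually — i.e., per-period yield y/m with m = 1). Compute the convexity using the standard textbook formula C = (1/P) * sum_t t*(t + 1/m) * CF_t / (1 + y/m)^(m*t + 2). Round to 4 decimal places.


Coupon per period c = face * coupon_rate / m = 45.000000
Periods per year m = 1; per-period yield y/m = 0.034000
Number of cashflows N = 7
Cashflows (t years, CF_t, discount factor 1/(1+y/m)^(m*t), PV):
  t = 1.0000: CF_t = 45.000000, DF = 0.967118, PV = 43.520309
  t = 2.0000: CF_t = 45.000000, DF = 0.935317, PV = 42.089274
  t = 3.0000: CF_t = 45.000000, DF = 0.904562, PV = 40.705294
  t = 4.0000: CF_t = 45.000000, DF = 0.874818, PV = 39.366822
  t = 5.0000: CF_t = 45.000000, DF = 0.846052, PV = 38.072362
  t = 6.0000: CF_t = 45.000000, DF = 0.818233, PV = 36.820466
  t = 7.0000: CF_t = 1045.000000, DF = 0.791327, PV = 826.937181
Price P = sum_t PV_t = 1067.511709
Convexity numerator sum_t t*(t + 1/m) * CF_t / (1+y/m)^(m*t + 2):
  t = 1.0000: term = 81.410588
  t = 2.0000: term = 236.200933
  t = 3.0000: term = 456.868343
  t = 4.0000: term = 736.409321
  t = 5.0000: term = 1068.292052
  t = 6.0000: term = 1446.430244
  t = 7.0000: term = 43313.119998
Convexity = (1/P) * sum = 47338.731479 / 1067.511709 = 44.344930

Answer: Convexity = 44.3449


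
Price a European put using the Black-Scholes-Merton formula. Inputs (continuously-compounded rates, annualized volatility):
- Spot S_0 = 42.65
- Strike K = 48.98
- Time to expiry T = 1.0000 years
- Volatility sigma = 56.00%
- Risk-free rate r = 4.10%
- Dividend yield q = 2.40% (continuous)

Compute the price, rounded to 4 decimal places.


d1 = (ln(S/K) + (r - q + 0.5*sigma^2) * T) / (sigma * sqrt(T)) = 0.06324147
d2 = d1 - sigma * sqrt(T) = -0.49675853
exp(-rT) = 0.95982913; exp(-qT) = 0.97628571
P = K * exp(-rT) * N(-d2) - S_0 * exp(-qT) * N(-d1)
N(-d1) = 0.47478711; N(-d2) = 0.69032033
P = 48.9800 * 0.95982913 * 0.69032033 - 42.6500 * 0.97628571 * 0.47478711 = 12.6842

Answer: Price = 12.6842


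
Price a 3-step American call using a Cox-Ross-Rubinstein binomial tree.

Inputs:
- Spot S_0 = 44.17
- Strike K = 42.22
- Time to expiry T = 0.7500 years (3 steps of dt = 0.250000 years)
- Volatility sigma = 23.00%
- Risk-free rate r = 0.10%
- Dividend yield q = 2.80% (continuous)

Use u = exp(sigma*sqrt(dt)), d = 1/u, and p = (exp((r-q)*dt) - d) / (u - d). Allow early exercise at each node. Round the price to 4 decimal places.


dt = T/N = 0.250000
u = exp(sigma*sqrt(dt)) = 1.121873; d = 1/u = 0.891366
p = (exp((r-q)*dt) - d) / (u - d) = 0.442097
Discount per step: exp(-r*dt) = 0.999750
Stock lattice S(k, i) with i counting down-moves:
  k=0: S(0,0) = 44.1700
  k=1: S(1,0) = 49.5531; S(1,1) = 39.3716
  k=2: S(2,0) = 55.5924; S(2,1) = 44.1700; S(2,2) = 35.0945
  k=3: S(3,0) = 62.3676; S(3,1) = 49.5531; S(3,2) = 39.3716; S(3,3) = 31.2821
Terminal payoffs V(N, i) = max(S_T - K, 0):
  V(3,0) = 20.147595; V(3,1) = 7.333150; V(3,2) = 0.000000; V(3,3) = 0.000000
Backward induction: V(k, i) = exp(-r*dt) * [p * V(k+1, i) + (1-p) * V(k+1, i+1)]; then take max(V_cont, immediate exercise) for American.
  V(2,0) = exp(-r*dt) * [p*20.147595 + (1-p)*7.333150] = 12.995128; exercise = 13.372362; V(2,0) = max -> 13.372362
  V(2,1) = exp(-r*dt) * [p*7.333150 + (1-p)*0.000000] = 3.241153; exercise = 1.950000; V(2,1) = max -> 3.241153
  V(2,2) = exp(-r*dt) * [p*0.000000 + (1-p)*0.000000] = 0.000000; exercise = 0.000000; V(2,2) = max -> 0.000000
  V(1,0) = exp(-r*dt) * [p*13.372362 + (1-p)*3.241153] = 7.718201; exercise = 7.333150; V(1,0) = max -> 7.718201
  V(1,1) = exp(-r*dt) * [p*3.241153 + (1-p)*0.000000] = 1.432546; exercise = 0.000000; V(1,1) = max -> 1.432546
  V(0,0) = exp(-r*dt) * [p*7.718201 + (1-p)*1.432546] = 4.210362; exercise = 1.950000; V(0,0) = max -> 4.210362

Answer: Price = V(0,0) = 4.2104


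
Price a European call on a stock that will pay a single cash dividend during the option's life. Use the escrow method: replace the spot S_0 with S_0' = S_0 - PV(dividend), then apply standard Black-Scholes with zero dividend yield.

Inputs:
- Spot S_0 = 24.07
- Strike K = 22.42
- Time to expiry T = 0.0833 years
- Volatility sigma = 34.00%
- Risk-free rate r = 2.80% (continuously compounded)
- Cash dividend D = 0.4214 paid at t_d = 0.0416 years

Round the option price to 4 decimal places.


PV(D) = D * exp(-r * t_d) = 0.4214 * 0.99883588 = 0.42090944
S_0' = S_0 - PV(D) = 24.0700 - 0.42090944 = 23.64909056
d1 = (ln(S_0'/K) + (r + sigma^2/2)*T) / (sigma*sqrt(T)) = 0.61671696
d2 = d1 - sigma*sqrt(T) = 0.51858705
exp(-rT) = 0.99767032
N(d1) = 0.73128928; N(d2) = 0.69797563
C = S_0' * N(d1) - K * exp(-rT) * N(d2) = 23.64909056 * 0.73128928 - 22.4200 * 0.99767032 * 0.69797563 = 1.6822

Answer: Price = 1.6822


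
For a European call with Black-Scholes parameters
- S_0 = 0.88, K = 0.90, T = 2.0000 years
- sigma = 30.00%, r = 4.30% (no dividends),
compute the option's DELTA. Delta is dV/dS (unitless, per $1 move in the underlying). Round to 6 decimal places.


d1 = 0.3618669491; d2 = -0.0623971196
phi(d1) = 0.3736587327; exp(-qT) = 1.0000000000; exp(-rT) = 0.9175942312
N(d1) = 0.6412742703
Delta = exp(-qT) * N(d1) = 1.0000000000 * 0.6412742703 = 0.641274

Answer: Delta = 0.641274


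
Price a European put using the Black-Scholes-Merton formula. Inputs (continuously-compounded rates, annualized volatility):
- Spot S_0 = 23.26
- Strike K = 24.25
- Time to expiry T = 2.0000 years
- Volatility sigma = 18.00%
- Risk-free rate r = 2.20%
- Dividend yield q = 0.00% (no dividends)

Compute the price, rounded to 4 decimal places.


d1 = (ln(S/K) + (r - q + 0.5*sigma^2) * T) / (sigma * sqrt(T)) = 0.13638727
d2 = d1 - sigma * sqrt(T) = -0.11817118
exp(-rT) = 0.95695396; exp(-qT) = 1.00000000
P = K * exp(-rT) * N(-d2) - S_0 * exp(-qT) * N(-d1)
N(-d1) = 0.44575757; N(-d2) = 0.54703399
P = 24.2500 * 0.95695396 * 0.54703399 - 23.2600 * 1.00000000 * 0.44575757 = 2.3262

Answer: Price = 2.3262


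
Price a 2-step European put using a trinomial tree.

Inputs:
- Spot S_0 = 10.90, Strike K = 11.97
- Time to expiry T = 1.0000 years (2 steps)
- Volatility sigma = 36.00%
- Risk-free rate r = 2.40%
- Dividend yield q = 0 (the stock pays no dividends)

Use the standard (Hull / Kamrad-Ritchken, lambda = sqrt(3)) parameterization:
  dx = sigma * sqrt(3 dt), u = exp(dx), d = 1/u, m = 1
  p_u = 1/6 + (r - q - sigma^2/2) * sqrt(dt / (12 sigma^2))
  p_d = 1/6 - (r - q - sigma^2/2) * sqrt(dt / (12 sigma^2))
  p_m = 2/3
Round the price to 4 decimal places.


dt = T/N = 0.500000; dx = sigma*sqrt(3*dt) = 0.440908
u = exp(dx) = 1.554118; d = 1/u = 0.643452
p_u = 0.143533, p_m = 0.666667, p_d = 0.189801
Discount per step: exp(-r*dt) = 0.988072
Stock lattice S(k, j) with j the centered position index:
  k=0: S(0,+0) = 10.9000
  k=1: S(1,-1) = 7.0136; S(1,+0) = 10.9000; S(1,+1) = 16.9399
  k=2: S(2,-2) = 4.5129; S(2,-1) = 7.0136; S(2,+0) = 10.9000; S(2,+1) = 16.9399; S(2,+2) = 26.3266
Terminal payoffs V(N, j) = max(K - S_T, 0):
  V(2,-2) = 7.457071; V(2,-1) = 4.956375; V(2,+0) = 1.070000; V(2,+1) = 0.000000; V(2,+2) = 0.000000
Backward induction: V(k, j) = exp(-r*dt) * [p_u * V(k+1, j+1) + p_m * V(k+1, j) + p_d * V(k+1, j-1)]
  V(1,-1) = exp(-r*dt) * [p_u*1.070000 + p_m*4.956375 + p_d*7.457071] = 4.815059
  V(1,+0) = exp(-r*dt) * [p_u*0.000000 + p_m*1.070000 + p_d*4.956375] = 1.634327
  V(1,+1) = exp(-r*dt) * [p_u*0.000000 + p_m*0.000000 + p_d*1.070000] = 0.200664
  V(0,+0) = exp(-r*dt) * [p_u*0.200664 + p_m*1.634327 + p_d*4.815059] = 2.008014

Answer: Price = V(0,0) = 2.0080


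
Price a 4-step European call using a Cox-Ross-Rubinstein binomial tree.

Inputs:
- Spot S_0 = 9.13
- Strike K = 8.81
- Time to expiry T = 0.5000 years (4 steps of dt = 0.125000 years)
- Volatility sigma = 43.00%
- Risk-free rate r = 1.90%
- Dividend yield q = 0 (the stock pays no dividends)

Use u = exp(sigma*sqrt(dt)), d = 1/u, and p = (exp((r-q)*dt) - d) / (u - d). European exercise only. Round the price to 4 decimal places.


dt = T/N = 0.125000
u = exp(sigma*sqrt(dt)) = 1.164193; d = 1/u = 0.858964
p = (exp((r-q)*dt) - d) / (u - d) = 0.469856
Discount per step: exp(-r*dt) = 0.997628
Stock lattice S(k, i) with i counting down-moves:
  k=0: S(0,0) = 9.1300
  k=1: S(1,0) = 10.6291; S(1,1) = 7.8423
  k=2: S(2,0) = 12.3743; S(2,1) = 9.1300; S(2,2) = 6.7363
  k=3: S(3,0) = 14.4061; S(3,1) = 10.6291; S(3,2) = 7.8423; S(3,3) = 5.7862
  k=4: S(4,0) = 16.7714; S(4,1) = 12.3743; S(4,2) = 9.1300; S(4,3) = 6.7363; S(4,4) = 4.9702
Terminal payoffs V(N, i) = max(S_T - K, 0):
  V(4,0) = 7.961441; V(4,1) = 3.564298; V(4,2) = 0.320000; V(4,3) = 0.000000; V(4,4) = 0.000000
Backward induction: V(k, i) = exp(-r*dt) * [p * V(k+1, i) + (1-p) * V(k+1, i+1)].
  V(3,0) = exp(-r*dt) * [p*7.961441 + (1-p)*3.564298] = 5.616968
  V(3,1) = exp(-r*dt) * [p*3.564298 + (1-p)*0.320000] = 1.839979
  V(3,2) = exp(-r*dt) * [p*0.320000 + (1-p)*0.000000] = 0.149997
  V(3,3) = exp(-r*dt) * [p*0.000000 + (1-p)*0.000000] = 0.000000
  V(2,0) = exp(-r*dt) * [p*5.616968 + (1-p)*1.839979] = 3.606047
  V(2,1) = exp(-r*dt) * [p*1.839979 + (1-p)*0.149997] = 0.941807
  V(2,2) = exp(-r*dt) * [p*0.149997 + (1-p)*0.000000] = 0.070310
  V(1,0) = exp(-r*dt) * [p*3.606047 + (1-p)*0.941807] = 2.188413
  V(1,1) = exp(-r*dt) * [p*0.941807 + (1-p)*0.070310] = 0.478650
  V(0,0) = exp(-r*dt) * [p*2.188413 + (1-p)*0.478650] = 1.278952

Answer: Price = V(0,0) = 1.2790


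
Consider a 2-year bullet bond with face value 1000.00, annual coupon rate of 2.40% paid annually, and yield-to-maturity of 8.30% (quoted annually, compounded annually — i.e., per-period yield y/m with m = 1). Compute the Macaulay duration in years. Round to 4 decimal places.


Coupon per period c = face * coupon_rate / m = 24.000000
Periods per year m = 1; per-period yield y/m = 0.083000
Number of cashflows N = 2
Cashflows (t years, CF_t, discount factor 1/(1+y/m)^(m*t), PV):
  t = 1.0000: CF_t = 24.000000, DF = 0.923361, PV = 22.160665
  t = 2.0000: CF_t = 1024.000000, DF = 0.852596, PV = 873.057894
Price P = sum_t PV_t = 895.218559
Macaulay numerator sum_t t * PV_t:
  t * PV_t at t = 1.0000: 22.160665
  t * PV_t at t = 2.0000: 1746.115788
Macaulay duration D = (sum_t t * PV_t) / P = 1768.276452 / 895.218559 = 1.975246

Answer: Macaulay duration = 1.9752 years


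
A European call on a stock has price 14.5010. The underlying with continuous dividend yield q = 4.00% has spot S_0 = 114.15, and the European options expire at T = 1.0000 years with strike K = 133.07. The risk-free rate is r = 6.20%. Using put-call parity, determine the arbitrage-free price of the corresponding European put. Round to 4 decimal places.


Answer: Put price = 29.8971

Derivation:
Put-call parity: C - P = S_0 * exp(-qT) - K * exp(-rT).
S_0 * exp(-qT) = 114.1500 * 0.96078944 = 109.67411448
K * exp(-rT) = 133.0700 * 0.93988289 = 125.07021575
P = C - S*exp(-qT) + K*exp(-rT)
P = 14.5010 - 109.67411448 + 125.07021575 = 29.8971


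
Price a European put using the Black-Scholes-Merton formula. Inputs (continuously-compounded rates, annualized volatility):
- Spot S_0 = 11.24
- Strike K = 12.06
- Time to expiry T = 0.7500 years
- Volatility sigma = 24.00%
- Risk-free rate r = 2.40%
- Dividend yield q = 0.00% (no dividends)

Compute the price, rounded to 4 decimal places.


Answer: Price = 1.2879

Derivation:
d1 = (ln(S/K) + (r - q + 0.5*sigma^2) * T) / (sigma * sqrt(T)) = -0.14826041
d2 = d1 - sigma * sqrt(T) = -0.35610650
exp(-rT) = 0.98216103; exp(-qT) = 1.00000000
P = K * exp(-rT) * N(-d2) - S_0 * exp(-qT) * N(-d1)
N(-d1) = 0.55893137; N(-d2) = 0.63911960
P = 12.0600 * 0.98216103 * 0.63911960 - 11.2400 * 1.00000000 * 0.55893137 = 1.2879
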